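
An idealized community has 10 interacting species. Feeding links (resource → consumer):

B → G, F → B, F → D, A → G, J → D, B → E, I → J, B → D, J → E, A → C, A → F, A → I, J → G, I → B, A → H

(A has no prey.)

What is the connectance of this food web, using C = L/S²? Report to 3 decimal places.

C = 0.150

The web has S = 10 species and L = 15 feeding links.
C = L / S² = 15 / 100 = 0.1500 ≈ 0.150.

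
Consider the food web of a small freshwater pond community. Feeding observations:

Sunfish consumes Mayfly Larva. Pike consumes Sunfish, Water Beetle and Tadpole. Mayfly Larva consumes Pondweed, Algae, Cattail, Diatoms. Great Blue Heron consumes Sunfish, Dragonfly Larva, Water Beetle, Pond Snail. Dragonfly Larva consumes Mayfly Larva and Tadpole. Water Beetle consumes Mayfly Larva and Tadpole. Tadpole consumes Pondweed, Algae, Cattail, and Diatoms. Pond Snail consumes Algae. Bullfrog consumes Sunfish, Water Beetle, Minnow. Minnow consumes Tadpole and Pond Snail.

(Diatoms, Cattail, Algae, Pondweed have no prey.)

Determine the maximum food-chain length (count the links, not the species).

3 links

One longest chain: Diatoms → Mayfly Larva → Water Beetle → Great Blue Heron.
It has 4 species and 3 links.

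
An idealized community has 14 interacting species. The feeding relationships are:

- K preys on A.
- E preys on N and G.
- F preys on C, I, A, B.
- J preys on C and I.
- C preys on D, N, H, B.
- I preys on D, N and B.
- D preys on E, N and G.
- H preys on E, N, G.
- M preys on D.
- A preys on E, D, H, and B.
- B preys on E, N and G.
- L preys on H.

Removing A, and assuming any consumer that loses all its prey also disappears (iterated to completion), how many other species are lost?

1

Remove A.
Round 1: K (all prey gone) → extinct.
No further losses. Total secondary extinctions: 1.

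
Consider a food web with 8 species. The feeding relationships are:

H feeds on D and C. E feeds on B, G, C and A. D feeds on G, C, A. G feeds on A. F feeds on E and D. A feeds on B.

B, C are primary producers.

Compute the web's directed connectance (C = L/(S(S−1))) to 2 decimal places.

C = 0.23

The web has S = 8 species and L = 13 feeding links.
C = L / (S(S−1)) = 13 / 56 = 0.2321 ≈ 0.23.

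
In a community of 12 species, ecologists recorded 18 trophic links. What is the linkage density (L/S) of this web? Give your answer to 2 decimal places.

L/S = 1.50

There are L = 18 links among S = 12 species.
L/S = 18/12 = 1.5000 ≈ 1.50.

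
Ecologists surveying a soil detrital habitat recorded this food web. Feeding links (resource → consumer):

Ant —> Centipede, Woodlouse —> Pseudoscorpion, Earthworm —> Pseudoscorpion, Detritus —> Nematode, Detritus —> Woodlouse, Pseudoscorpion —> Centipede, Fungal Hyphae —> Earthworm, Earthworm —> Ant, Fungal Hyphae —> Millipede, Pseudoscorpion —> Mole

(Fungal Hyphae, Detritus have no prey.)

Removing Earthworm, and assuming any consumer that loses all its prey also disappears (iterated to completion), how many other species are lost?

Remove Earthworm.
Round 1: Ant (all prey gone) → extinct.
No further losses. Total secondary extinctions: 1.

1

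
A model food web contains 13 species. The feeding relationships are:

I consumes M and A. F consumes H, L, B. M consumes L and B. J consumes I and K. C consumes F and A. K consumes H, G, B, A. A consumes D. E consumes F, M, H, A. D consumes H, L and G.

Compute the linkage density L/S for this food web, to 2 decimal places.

L/S = 1.77

There are L = 23 links among S = 13 species.
L/S = 23/13 = 1.7692 ≈ 1.77.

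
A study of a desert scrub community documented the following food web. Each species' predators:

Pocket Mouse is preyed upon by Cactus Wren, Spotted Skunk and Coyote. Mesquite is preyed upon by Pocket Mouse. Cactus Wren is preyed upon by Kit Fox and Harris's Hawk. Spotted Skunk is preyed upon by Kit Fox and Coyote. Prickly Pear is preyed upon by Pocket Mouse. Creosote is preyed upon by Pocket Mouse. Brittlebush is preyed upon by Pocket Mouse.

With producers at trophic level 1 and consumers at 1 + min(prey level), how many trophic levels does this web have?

4

Producers (level 1): Mesquite, Prickly Pear, Creosote, Brittlebush.
Following each consumer down to its lowest-level prey: Mesquite → Pocket Mouse → Cactus Wren → Harris's Hawk (levels 1 through 4).
All prey of Harris's Hawk (Cactus Wren 3) are at level 3 or above, so Harris's Hawk is at level 1 + 3 = 4.
Every consumer has at least one prey at level 3 or below, so none exceeds level 4.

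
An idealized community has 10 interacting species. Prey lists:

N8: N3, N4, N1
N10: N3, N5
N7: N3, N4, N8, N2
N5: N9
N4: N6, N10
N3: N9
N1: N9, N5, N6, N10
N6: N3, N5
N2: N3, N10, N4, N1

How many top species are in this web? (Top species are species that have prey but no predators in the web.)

Top species (has prey, but nothing eats it): N7.
Count: 1.

1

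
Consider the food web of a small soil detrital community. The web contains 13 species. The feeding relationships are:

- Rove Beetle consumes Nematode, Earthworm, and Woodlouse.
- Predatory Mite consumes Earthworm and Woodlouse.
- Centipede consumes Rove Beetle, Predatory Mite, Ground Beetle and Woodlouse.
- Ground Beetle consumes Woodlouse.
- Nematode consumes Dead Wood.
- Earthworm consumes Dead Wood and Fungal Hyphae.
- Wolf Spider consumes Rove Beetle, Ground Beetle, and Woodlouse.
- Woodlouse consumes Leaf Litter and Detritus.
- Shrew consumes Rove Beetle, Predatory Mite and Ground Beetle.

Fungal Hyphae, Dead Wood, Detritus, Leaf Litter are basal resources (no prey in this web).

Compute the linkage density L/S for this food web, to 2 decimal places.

L/S = 1.62

There are L = 21 links among S = 13 species.
L/S = 21/13 = 1.6154 ≈ 1.62.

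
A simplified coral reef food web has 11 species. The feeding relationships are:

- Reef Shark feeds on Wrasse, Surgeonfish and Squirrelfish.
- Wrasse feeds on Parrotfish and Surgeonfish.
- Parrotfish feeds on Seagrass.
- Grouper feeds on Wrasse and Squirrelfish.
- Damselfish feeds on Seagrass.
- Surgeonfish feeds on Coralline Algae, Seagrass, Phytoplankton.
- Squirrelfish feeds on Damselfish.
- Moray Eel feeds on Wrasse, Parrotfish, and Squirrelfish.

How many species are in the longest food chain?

One longest chain: Seagrass → Surgeonfish → Wrasse → Moray Eel.
It has 4 species and 3 links.

4 species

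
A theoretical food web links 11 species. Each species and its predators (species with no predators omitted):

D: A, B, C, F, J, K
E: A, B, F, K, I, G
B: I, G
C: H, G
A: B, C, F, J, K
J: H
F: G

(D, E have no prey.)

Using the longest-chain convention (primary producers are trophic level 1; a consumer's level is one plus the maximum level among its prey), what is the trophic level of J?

D is a producer → level 1.
A eats D (level 1); other prey at levels: E 1 → level 2.
J eats A (level 2); other prey at levels: D 1 → level 3.

Trophic level 3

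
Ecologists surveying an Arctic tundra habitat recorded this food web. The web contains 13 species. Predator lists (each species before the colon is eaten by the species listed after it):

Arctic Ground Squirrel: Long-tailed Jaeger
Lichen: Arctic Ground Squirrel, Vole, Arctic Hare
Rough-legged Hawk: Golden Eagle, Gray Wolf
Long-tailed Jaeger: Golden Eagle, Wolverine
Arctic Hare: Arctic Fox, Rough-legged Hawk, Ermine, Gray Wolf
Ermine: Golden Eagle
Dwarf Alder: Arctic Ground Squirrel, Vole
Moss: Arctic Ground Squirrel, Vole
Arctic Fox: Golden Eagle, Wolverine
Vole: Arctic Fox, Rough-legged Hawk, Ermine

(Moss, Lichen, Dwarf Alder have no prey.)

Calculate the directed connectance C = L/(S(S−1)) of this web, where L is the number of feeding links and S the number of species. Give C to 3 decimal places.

C = 0.141

The web has S = 13 species and L = 22 feeding links.
C = L / (S(S−1)) = 22 / 156 = 0.1410 ≈ 0.141.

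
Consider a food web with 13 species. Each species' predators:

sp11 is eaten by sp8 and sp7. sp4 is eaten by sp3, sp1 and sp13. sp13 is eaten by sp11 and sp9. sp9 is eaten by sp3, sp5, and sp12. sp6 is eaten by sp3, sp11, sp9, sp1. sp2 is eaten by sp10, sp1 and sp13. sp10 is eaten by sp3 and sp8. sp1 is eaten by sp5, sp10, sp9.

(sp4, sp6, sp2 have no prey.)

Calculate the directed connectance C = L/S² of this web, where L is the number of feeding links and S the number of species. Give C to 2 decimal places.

The web has S = 13 species and L = 22 feeding links.
C = L / S² = 22 / 169 = 0.1302 ≈ 0.13.

C = 0.13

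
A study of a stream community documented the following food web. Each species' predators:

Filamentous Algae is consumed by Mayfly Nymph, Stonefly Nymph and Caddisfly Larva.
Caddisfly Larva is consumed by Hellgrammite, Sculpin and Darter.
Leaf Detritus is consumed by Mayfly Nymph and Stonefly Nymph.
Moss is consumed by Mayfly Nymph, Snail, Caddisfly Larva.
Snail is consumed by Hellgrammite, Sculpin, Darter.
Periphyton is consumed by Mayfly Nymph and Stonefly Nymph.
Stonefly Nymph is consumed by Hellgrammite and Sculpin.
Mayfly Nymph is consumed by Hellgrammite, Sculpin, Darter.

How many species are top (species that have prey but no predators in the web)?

3

Top species (has prey, but nothing eats it): Darter, Sculpin, Hellgrammite.
Count: 3.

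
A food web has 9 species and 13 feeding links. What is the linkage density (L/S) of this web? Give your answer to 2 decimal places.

There are L = 13 links among S = 9 species.
L/S = 13/9 = 1.4444 ≈ 1.44.

L/S = 1.44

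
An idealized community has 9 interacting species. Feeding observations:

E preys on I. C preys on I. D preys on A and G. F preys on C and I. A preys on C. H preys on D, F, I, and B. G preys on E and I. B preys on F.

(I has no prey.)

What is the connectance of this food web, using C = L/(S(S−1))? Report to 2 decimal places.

C = 0.19

The web has S = 9 species and L = 14 feeding links.
C = L / (S(S−1)) = 14 / 72 = 0.1944 ≈ 0.19.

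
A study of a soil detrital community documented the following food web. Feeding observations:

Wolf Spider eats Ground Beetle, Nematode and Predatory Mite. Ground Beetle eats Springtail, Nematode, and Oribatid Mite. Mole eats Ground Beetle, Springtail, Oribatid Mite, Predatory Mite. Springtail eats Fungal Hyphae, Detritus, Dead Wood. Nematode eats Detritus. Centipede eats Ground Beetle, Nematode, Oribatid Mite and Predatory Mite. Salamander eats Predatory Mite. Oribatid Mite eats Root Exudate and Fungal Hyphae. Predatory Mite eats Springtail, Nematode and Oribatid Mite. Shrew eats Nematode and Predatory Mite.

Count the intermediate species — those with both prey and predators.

5

Intermediate species (has both prey and predators): Nematode, Springtail, Oribatid Mite, Predatory Mite, Ground Beetle.
Count: 5.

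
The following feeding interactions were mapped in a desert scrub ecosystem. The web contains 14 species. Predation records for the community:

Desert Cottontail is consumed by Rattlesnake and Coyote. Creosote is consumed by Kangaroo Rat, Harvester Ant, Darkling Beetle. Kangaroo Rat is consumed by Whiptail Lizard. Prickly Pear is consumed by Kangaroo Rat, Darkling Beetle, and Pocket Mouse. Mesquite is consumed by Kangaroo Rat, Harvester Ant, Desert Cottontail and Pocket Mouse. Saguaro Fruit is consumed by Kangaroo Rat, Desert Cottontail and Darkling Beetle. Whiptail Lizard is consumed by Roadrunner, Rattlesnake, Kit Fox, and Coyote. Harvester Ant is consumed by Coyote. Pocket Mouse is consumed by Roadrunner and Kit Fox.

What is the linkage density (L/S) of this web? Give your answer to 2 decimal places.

There are L = 23 links among S = 14 species.
L/S = 23/14 = 1.6429 ≈ 1.64.

L/S = 1.64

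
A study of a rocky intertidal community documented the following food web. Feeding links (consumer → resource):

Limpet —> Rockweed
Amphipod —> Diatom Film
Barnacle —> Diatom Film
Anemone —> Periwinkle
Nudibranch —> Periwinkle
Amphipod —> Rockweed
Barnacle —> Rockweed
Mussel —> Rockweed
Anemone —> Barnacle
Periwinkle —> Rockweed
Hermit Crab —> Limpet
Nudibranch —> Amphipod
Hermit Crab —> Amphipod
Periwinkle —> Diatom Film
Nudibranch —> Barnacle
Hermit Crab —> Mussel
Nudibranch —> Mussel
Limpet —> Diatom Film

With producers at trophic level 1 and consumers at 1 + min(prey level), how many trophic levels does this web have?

3

Producers (level 1): Rockweed, Diatom Film.
Following each consumer down to its lowest-level prey: Rockweed → Barnacle → Anemone (levels 1 through 3).
All prey of Anemone (Barnacle 2, Periwinkle 2) are at level 2 or above, so Anemone is at level 1 + 2 = 3.
Every consumer has at least one prey at level 2 or below, so none exceeds level 3.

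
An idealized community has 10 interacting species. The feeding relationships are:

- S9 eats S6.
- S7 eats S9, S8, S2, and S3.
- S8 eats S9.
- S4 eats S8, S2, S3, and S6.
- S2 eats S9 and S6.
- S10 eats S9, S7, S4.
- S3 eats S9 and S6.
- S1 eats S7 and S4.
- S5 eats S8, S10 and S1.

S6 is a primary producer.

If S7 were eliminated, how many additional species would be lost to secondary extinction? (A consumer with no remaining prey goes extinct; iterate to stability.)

Remove S7.
Every predator of it retains at least one other prey: S10 still has S9, S4; S1 still has S4.
No consumer loses all prey, so no secondary extinctions occur.

0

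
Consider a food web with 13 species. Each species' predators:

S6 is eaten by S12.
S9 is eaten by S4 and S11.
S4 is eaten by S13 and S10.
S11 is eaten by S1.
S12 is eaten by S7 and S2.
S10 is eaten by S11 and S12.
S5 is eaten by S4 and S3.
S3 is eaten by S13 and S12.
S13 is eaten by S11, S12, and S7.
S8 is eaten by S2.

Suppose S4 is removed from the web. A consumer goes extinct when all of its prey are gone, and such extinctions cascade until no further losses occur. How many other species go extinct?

1

Remove S4.
Round 1: S10 (all prey gone) → extinct.
No further losses. Total secondary extinctions: 1.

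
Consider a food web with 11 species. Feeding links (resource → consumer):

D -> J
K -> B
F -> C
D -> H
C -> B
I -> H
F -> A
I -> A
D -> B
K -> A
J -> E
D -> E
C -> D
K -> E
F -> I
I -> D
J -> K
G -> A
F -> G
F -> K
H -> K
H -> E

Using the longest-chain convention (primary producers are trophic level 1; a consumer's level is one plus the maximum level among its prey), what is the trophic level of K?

Trophic level 5

F is a producer → level 1.
I eats F → level 2.
D eats I (level 2); other prey at levels: C 2 → level 3.
J eats D → level 4.
K eats J (level 4); other prey at levels: F 1, H 4 → level 5.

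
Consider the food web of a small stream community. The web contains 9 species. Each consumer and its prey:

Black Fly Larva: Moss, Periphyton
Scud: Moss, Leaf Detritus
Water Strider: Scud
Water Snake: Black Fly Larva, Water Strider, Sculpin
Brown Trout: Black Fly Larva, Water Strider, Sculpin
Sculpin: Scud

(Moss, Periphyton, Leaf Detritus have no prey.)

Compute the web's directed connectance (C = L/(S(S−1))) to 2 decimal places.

The web has S = 9 species and L = 12 feeding links.
C = L / (S(S−1)) = 12 / 72 = 0.1667 ≈ 0.17.

C = 0.17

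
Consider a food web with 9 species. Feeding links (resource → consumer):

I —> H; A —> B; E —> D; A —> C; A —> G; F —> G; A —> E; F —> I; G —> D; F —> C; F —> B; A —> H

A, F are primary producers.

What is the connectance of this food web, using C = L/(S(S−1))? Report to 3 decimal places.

C = 0.167

The web has S = 9 species and L = 12 feeding links.
C = L / (S(S−1)) = 12 / 72 = 0.1667 ≈ 0.167.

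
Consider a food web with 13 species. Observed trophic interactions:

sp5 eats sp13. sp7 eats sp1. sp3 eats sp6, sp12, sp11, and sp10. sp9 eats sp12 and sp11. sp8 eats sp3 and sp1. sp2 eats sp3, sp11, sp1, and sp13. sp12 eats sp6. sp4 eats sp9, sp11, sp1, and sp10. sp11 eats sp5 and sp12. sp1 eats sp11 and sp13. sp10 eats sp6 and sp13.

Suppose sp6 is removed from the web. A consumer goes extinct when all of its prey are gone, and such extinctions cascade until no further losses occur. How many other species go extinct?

Remove sp6.
Round 1: sp12 (all prey gone) → extinct.
No further losses. Total secondary extinctions: 1.

1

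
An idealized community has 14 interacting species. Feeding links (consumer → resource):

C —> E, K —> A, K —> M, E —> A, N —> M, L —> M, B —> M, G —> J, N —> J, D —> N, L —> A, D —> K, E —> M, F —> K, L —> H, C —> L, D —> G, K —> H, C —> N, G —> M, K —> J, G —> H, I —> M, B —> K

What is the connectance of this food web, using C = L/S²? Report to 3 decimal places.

C = 0.122

The web has S = 14 species and L = 24 feeding links.
C = L / S² = 24 / 196 = 0.1224 ≈ 0.122.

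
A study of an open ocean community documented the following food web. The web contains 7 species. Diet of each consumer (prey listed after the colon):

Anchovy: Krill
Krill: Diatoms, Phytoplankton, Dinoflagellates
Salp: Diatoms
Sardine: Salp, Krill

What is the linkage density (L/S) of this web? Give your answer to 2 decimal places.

There are L = 7 links among S = 7 species.
L/S = 7/7 = 1.0000 ≈ 1.00.

L/S = 1.00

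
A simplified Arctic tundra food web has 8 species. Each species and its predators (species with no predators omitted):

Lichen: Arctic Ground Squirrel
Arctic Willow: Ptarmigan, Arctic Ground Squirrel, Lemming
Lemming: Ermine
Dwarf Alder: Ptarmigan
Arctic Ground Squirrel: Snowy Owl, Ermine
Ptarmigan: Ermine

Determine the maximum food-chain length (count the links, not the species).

2 links

One longest chain: Arctic Willow → Arctic Ground Squirrel → Snowy Owl.
It has 3 species and 2 links.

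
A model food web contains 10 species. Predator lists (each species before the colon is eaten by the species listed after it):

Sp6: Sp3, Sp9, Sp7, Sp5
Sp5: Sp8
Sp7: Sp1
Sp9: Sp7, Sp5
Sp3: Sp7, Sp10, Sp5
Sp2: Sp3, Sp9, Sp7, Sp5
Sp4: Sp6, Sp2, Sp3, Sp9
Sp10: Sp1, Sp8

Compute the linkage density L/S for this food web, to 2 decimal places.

There are L = 21 links among S = 10 species.
L/S = 21/10 = 2.1000 ≈ 2.10.

L/S = 2.10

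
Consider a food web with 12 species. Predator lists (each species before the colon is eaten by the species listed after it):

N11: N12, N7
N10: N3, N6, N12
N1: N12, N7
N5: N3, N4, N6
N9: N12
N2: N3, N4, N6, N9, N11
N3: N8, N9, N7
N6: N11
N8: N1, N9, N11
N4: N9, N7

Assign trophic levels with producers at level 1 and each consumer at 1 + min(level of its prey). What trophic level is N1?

N10 is a producer → level 1.
N3 eats N10 → level 2.
N8 eats N3 → level 3.
N1 eats N8 → level 4.
No prey of N1 is below level 3, so 4 is the minimum.

Trophic level 4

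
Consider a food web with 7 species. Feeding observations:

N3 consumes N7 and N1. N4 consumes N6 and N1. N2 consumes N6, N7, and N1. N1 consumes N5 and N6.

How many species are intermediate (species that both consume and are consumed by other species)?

Intermediate species (has both prey and predators): N1.
Count: 1.

1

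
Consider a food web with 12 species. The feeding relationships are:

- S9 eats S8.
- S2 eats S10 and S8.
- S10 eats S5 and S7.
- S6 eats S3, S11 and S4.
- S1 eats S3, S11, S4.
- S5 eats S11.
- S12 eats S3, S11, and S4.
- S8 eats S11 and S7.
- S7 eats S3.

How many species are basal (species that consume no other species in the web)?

Basal species (no prey listed): S3, S4, S11.
Count: 3.

3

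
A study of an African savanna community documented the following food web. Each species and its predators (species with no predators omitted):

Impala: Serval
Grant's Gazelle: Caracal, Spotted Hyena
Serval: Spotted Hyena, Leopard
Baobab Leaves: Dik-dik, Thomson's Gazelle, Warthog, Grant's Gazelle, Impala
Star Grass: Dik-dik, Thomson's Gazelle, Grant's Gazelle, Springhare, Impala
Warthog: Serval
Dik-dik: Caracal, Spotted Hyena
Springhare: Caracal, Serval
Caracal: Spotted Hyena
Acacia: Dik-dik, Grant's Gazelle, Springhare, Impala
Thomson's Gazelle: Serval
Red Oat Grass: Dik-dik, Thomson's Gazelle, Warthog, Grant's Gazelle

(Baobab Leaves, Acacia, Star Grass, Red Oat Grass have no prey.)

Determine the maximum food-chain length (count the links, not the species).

3 links

One longest chain: Acacia → Springhare → Caracal → Spotted Hyena.
It has 4 species and 3 links.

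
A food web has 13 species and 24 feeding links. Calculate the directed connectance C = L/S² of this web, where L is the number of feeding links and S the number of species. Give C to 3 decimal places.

The web has S = 13 species and L = 24 feeding links.
C = L / S² = 24 / 169 = 0.1420 ≈ 0.142.

C = 0.142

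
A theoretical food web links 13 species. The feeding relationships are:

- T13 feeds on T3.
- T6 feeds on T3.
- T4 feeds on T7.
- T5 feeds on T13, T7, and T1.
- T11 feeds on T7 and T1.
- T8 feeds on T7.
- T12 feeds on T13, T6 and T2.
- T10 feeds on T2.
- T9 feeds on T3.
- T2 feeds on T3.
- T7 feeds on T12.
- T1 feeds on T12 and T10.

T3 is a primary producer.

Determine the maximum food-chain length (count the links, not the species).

4 links

One longest chain: T3 → T6 → T12 → T1 → T11.
It has 5 species and 4 links.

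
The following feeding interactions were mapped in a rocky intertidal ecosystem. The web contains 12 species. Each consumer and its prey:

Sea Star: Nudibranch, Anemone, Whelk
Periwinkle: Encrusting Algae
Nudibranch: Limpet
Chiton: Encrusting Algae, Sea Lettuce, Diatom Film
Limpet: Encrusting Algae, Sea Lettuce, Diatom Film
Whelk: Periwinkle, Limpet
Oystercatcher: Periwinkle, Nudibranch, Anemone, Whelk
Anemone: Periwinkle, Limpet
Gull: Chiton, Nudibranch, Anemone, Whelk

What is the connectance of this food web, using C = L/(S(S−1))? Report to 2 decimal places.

The web has S = 12 species and L = 23 feeding links.
C = L / (S(S−1)) = 23 / 132 = 0.1742 ≈ 0.17.

C = 0.17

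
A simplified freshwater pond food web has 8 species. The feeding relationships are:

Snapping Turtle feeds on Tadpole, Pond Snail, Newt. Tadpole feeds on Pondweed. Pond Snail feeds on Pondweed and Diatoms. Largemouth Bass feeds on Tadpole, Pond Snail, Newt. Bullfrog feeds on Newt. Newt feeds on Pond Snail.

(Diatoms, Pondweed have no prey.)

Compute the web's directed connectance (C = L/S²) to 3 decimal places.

The web has S = 8 species and L = 11 feeding links.
C = L / S² = 11 / 64 = 0.1719 ≈ 0.172.

C = 0.172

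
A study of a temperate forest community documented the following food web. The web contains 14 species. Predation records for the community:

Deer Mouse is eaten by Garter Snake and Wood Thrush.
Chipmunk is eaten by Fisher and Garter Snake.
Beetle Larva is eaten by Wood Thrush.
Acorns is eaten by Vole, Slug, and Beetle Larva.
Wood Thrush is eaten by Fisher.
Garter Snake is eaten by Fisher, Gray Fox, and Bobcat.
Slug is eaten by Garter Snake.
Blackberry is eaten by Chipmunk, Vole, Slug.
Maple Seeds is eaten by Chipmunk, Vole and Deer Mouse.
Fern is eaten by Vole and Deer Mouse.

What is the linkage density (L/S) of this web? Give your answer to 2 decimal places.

There are L = 21 links among S = 14 species.
L/S = 21/14 = 1.5000 ≈ 1.50.

L/S = 1.50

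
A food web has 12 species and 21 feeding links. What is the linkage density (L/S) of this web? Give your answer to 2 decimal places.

L/S = 1.75

There are L = 21 links among S = 12 species.
L/S = 21/12 = 1.7500 ≈ 1.75.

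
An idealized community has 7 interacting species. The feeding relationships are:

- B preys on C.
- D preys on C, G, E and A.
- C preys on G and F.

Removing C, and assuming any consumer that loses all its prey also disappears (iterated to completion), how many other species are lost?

1

Remove C.
Round 1: B (all prey gone) → extinct.
No further losses. Total secondary extinctions: 1.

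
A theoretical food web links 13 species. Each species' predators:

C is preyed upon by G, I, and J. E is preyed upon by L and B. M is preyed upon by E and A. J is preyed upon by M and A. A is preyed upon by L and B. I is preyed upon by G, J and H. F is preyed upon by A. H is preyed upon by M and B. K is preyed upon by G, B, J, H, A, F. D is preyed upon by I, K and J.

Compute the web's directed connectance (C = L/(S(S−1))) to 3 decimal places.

C = 0.167

The web has S = 13 species and L = 26 feeding links.
C = L / (S(S−1)) = 26 / 156 = 0.1667 ≈ 0.167.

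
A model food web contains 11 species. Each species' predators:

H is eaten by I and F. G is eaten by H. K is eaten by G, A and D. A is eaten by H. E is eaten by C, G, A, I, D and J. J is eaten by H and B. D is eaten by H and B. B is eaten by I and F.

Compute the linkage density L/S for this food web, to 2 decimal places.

L/S = 1.73

There are L = 19 links among S = 11 species.
L/S = 19/11 = 1.7273 ≈ 1.73.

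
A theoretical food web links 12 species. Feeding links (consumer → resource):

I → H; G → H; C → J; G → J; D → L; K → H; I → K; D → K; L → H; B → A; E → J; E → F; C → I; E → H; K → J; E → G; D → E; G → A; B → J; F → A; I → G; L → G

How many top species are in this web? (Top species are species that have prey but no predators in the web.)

Top species (has prey, but nothing eats it): B, C, D.
Count: 3.

3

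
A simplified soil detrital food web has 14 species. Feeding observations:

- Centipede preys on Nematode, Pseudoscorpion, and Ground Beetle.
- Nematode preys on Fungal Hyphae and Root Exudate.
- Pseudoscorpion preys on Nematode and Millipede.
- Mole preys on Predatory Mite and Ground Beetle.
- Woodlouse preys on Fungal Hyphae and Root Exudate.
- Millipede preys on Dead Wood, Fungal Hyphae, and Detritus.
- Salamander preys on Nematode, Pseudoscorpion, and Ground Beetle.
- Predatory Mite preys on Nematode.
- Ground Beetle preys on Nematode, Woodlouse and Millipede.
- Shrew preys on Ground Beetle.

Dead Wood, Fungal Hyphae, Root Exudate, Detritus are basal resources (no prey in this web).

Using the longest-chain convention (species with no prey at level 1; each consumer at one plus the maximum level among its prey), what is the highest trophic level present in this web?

4

Basal resources (level 1): Dead Wood, Fungal Hyphae, Root Exudate, Detritus.
Dead Wood → Millipede → Ground Beetle → Shrew gives Shrew level 4.
No species has a prey at level 4, so no species reaches level 5.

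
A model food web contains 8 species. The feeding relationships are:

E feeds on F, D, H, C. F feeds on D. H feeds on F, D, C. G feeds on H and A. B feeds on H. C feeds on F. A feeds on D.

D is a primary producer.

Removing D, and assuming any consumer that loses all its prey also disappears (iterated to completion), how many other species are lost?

7

Remove D.
Round 1: A (all prey gone), F (all prey gone) → extinct.
Round 2: C (all prey gone) → extinct.
Round 3: H (all prey gone) → extinct.
Round 4: B (all prey gone), E (all prey gone), G (all prey gone) → extinct.
No further losses. Total secondary extinctions: 7.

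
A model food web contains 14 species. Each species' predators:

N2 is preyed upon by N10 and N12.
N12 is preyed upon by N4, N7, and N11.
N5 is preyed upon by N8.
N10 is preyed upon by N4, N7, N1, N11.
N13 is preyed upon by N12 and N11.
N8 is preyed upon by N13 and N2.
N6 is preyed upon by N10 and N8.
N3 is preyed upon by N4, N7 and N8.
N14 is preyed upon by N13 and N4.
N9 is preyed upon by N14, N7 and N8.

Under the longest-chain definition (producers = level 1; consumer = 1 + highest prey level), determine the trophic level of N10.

N3 is a producer → level 1.
N8 eats N3 (level 1); other prey at levels: N5 1, N9 1, N6 1 → level 2.
N2 eats N8 → level 3.
N10 eats N2 (level 3); other prey at levels: N6 1 → level 4.

Trophic level 4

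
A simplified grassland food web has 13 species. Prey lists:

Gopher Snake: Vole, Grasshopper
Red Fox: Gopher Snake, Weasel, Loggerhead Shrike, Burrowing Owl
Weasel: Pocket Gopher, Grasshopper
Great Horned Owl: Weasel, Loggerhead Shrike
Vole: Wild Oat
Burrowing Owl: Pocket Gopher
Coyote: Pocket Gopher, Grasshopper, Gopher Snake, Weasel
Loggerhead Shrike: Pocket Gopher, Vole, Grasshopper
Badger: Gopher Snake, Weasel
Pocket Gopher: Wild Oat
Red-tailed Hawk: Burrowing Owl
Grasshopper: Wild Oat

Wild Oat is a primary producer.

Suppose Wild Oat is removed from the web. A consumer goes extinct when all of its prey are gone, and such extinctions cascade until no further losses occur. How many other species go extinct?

12

Remove Wild Oat.
Round 1: Pocket Gopher (all prey gone), Vole (all prey gone), Grasshopper (all prey gone) → extinct.
Round 2: Gopher Snake (all prey gone), Weasel (all prey gone), Loggerhead Shrike (all prey gone), Burrowing Owl (all prey gone) → extinct.
Round 3: Red Fox (all prey gone), Badger (all prey gone), Coyote (all prey gone), Red-tailed Hawk (all prey gone), Great Horned Owl (all prey gone) → extinct.
No further losses. Total secondary extinctions: 12.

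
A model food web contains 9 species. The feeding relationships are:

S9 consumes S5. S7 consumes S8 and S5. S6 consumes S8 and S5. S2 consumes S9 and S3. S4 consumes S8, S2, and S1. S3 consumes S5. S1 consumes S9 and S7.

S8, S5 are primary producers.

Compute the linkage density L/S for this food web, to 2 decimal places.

L/S = 1.44

There are L = 13 links among S = 9 species.
L/S = 13/9 = 1.4444 ≈ 1.44.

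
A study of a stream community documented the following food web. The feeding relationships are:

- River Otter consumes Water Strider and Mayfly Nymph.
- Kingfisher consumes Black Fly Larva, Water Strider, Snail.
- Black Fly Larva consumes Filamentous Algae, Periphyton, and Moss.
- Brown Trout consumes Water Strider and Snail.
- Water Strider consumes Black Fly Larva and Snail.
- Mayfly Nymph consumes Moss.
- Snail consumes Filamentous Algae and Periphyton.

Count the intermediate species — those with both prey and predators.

4

Intermediate species (has both prey and predators): Black Fly Larva, Mayfly Nymph, Snail, Water Strider.
Count: 4.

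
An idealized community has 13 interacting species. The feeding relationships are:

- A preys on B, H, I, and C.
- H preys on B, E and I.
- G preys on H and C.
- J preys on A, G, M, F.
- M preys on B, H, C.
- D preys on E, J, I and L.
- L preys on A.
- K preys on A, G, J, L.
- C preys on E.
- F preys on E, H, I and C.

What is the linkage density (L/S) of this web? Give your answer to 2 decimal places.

L/S = 2.31

There are L = 30 links among S = 13 species.
L/S = 30/13 = 2.3077 ≈ 2.31.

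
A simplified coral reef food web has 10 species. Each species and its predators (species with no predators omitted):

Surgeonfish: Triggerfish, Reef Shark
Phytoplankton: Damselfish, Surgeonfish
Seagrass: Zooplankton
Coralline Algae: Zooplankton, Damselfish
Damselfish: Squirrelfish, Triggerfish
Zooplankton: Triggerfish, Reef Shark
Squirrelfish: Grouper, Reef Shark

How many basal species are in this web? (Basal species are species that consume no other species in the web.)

Basal species (no prey listed): Coralline Algae, Phytoplankton, Seagrass.
Count: 3.

3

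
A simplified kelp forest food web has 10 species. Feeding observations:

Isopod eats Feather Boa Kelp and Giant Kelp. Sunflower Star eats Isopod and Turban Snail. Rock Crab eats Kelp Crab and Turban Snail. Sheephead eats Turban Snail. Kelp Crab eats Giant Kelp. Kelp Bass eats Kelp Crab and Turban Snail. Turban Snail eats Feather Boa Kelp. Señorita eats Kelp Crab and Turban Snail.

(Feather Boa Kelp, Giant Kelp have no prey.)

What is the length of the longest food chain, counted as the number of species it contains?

One longest chain: Feather Boa Kelp → Isopod → Sunflower Star.
It has 3 species and 2 links.

3 species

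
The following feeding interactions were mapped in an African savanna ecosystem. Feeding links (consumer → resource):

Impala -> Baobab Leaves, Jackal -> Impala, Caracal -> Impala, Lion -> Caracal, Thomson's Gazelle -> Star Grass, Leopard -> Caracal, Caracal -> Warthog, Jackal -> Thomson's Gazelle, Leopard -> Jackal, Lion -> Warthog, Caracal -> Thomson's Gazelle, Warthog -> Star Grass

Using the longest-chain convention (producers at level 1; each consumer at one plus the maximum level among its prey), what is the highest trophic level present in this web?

Producers (level 1): Baobab Leaves, Star Grass.
Star Grass → Warthog → Caracal → Lion gives Lion level 4.
No species has a prey at level 4, so no species reaches level 5.

4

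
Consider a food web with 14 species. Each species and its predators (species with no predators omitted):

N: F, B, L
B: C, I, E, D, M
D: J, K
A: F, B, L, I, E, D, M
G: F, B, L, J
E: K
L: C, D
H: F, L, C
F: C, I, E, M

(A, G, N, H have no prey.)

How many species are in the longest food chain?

One longest chain: A → B → D → J.
It has 4 species and 3 links.

4 species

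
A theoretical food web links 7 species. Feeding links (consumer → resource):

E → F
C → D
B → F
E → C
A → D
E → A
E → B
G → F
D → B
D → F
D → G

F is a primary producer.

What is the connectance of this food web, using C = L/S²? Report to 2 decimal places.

The web has S = 7 species and L = 11 feeding links.
C = L / S² = 11 / 49 = 0.2245 ≈ 0.22.

C = 0.22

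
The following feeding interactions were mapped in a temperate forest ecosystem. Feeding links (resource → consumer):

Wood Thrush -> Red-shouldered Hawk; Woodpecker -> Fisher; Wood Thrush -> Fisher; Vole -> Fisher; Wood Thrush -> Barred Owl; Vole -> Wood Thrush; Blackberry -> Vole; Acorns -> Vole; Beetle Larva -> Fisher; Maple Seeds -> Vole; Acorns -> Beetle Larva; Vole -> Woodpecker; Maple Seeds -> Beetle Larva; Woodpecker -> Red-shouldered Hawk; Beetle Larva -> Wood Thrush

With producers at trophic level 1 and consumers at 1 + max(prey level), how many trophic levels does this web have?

4

Producers (level 1): Blackberry, Acorns, Maple Seeds.
Blackberry → Vole → Woodpecker → Fisher gives Fisher level 4.
No species has a prey at level 4, so no species reaches level 5.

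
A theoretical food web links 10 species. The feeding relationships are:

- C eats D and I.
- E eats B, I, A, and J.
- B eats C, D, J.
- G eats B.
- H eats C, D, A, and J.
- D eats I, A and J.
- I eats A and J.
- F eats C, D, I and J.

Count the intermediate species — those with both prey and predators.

4

Intermediate species (has both prey and predators): I, D, C, B.
Count: 4.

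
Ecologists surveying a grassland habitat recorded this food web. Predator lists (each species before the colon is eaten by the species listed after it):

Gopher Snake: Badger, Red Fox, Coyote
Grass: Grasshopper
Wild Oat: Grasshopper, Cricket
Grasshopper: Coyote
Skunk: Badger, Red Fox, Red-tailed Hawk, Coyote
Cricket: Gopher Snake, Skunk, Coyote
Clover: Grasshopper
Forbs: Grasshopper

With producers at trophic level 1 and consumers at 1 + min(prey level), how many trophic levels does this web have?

4

Producers (level 1): Wild Oat, Grass, Clover, Forbs.
Following each consumer down to its lowest-level prey: Wild Oat → Cricket → Gopher Snake → Badger (levels 1 through 4).
All prey of Badger (Gopher Snake 3, Skunk 3) are at level 3 or above, so Badger is at level 1 + 3 = 4.
Every consumer has at least one prey at level 3 or below, so none exceeds level 4.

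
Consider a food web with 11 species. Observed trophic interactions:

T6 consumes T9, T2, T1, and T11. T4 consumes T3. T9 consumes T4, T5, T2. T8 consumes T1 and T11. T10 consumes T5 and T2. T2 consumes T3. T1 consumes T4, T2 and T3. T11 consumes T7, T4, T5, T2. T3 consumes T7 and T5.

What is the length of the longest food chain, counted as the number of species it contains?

One longest chain: T5 → T3 → T4 → T1 → T6.
It has 5 species and 4 links.

5 species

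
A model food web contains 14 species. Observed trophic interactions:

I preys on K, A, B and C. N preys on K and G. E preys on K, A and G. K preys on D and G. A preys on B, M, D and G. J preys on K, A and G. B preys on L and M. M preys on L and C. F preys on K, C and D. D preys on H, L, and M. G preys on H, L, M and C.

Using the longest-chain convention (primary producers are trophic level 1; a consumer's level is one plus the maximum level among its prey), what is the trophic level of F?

Trophic level 5

L is a producer → level 1.
M eats L (level 1); other prey at levels: C 1 → level 2.
D eats M (level 2); other prey at levels: L 1, H 1 → level 3.
K eats D (level 3); other prey at levels: G 3 → level 4.
F eats K (level 4); other prey at levels: C 1, D 3 → level 5.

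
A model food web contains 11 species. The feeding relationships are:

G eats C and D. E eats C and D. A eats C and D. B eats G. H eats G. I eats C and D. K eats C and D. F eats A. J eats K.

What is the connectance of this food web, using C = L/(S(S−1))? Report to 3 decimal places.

C = 0.127

The web has S = 11 species and L = 14 feeding links.
C = L / (S(S−1)) = 14 / 110 = 0.1273 ≈ 0.127.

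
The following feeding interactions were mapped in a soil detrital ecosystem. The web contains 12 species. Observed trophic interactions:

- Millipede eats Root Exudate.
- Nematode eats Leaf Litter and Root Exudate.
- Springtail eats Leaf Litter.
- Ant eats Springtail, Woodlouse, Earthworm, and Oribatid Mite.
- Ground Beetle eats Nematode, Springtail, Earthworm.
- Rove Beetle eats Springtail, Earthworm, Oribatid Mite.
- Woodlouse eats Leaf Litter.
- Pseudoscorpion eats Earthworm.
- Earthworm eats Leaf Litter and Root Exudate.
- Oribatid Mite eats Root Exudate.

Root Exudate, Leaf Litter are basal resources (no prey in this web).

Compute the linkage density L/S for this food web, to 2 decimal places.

L/S = 1.58

There are L = 19 links among S = 12 species.
L/S = 19/12 = 1.5833 ≈ 1.58.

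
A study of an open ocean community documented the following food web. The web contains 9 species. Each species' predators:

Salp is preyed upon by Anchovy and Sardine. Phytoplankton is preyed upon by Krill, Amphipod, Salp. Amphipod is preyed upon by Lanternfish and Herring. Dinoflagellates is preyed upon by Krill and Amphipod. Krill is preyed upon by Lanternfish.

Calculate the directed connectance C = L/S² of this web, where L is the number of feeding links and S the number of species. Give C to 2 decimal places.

The web has S = 9 species and L = 10 feeding links.
C = L / S² = 10 / 81 = 0.1235 ≈ 0.12.

C = 0.12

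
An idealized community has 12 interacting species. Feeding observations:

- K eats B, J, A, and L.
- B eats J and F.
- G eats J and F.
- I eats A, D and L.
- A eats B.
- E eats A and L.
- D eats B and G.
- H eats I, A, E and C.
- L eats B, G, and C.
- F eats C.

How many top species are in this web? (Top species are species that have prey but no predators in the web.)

Top species (has prey, but nothing eats it): K, H.
Count: 2.

2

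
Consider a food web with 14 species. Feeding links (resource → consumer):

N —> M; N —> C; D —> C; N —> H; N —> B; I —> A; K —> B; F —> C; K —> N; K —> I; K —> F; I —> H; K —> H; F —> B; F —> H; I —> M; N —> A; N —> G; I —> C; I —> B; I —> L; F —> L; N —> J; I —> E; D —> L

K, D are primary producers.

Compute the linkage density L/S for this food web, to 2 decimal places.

L/S = 1.79

There are L = 25 links among S = 14 species.
L/S = 25/14 = 1.7857 ≈ 1.79.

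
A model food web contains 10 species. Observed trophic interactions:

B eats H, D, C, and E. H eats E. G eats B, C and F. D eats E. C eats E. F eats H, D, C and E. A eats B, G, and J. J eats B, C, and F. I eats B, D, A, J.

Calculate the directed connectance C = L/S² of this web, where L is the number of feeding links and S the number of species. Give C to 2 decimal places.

C = 0.24

The web has S = 10 species and L = 24 feeding links.
C = L / S² = 24 / 100 = 0.2400 ≈ 0.24.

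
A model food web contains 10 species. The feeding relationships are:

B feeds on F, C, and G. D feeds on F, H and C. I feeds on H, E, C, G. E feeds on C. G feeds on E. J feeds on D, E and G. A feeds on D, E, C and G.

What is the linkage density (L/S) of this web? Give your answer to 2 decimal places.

L/S = 1.90

There are L = 19 links among S = 10 species.
L/S = 19/10 = 1.9000 ≈ 1.90.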